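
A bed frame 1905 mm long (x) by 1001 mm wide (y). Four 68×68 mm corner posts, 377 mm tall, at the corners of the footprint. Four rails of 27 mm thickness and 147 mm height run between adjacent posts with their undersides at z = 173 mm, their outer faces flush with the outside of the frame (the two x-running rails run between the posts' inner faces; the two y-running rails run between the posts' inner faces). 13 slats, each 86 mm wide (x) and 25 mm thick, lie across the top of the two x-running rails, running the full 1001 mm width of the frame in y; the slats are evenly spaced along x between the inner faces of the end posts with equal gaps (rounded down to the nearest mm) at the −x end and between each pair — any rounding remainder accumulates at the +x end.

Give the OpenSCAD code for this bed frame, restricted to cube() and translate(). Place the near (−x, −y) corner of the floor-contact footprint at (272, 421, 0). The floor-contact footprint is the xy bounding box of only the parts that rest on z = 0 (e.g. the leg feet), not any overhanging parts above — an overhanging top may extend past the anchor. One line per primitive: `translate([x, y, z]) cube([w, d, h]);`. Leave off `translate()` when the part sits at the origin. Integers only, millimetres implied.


translate([272, 421, 0]) cube([68, 68, 377]);
translate([272, 1354, 0]) cube([68, 68, 377]);
translate([2109, 421, 0]) cube([68, 68, 377]);
translate([2109, 1354, 0]) cube([68, 68, 377]);
translate([340, 421, 173]) cube([1769, 27, 147]);
translate([340, 1395, 173]) cube([1769, 27, 147]);
translate([272, 489, 173]) cube([27, 865, 147]);
translate([2150, 489, 173]) cube([27, 865, 147]);
translate([386, 421, 320]) cube([86, 1001, 25]);
translate([518, 421, 320]) cube([86, 1001, 25]);
translate([650, 421, 320]) cube([86, 1001, 25]);
translate([782, 421, 320]) cube([86, 1001, 25]);
translate([914, 421, 320]) cube([86, 1001, 25]);
translate([1046, 421, 320]) cube([86, 1001, 25]);
translate([1178, 421, 320]) cube([86, 1001, 25]);
translate([1310, 421, 320]) cube([86, 1001, 25]);
translate([1442, 421, 320]) cube([86, 1001, 25]);
translate([1574, 421, 320]) cube([86, 1001, 25]);
translate([1706, 421, 320]) cube([86, 1001, 25]);
translate([1838, 421, 320]) cube([86, 1001, 25]);
translate([1970, 421, 320]) cube([86, 1001, 25]);


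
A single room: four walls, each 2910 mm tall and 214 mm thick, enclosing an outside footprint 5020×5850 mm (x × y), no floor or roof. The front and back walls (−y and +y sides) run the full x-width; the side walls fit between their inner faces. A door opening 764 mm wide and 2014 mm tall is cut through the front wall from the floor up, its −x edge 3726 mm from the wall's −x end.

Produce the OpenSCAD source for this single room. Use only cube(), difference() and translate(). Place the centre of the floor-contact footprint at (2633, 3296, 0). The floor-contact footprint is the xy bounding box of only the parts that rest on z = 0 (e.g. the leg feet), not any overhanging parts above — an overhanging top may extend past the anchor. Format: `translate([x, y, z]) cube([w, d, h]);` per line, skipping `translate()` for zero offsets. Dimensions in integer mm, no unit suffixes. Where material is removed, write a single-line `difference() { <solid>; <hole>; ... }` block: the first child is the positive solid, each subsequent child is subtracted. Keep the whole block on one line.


difference() { translate([123, 371, 0]) cube([5020, 214, 2910]); translate([3849, 371, 0]) cube([764, 214, 2014]); }
translate([123, 6007, 0]) cube([5020, 214, 2910]);
translate([123, 585, 0]) cube([214, 5422, 2910]);
translate([4929, 585, 0]) cube([214, 5422, 2910]);


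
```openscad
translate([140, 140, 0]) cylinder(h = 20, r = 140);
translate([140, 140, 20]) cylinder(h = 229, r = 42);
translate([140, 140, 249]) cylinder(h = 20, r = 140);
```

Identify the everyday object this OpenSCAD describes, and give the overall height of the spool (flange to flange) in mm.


A spool. The overall height is 269 mm.

Three coaxial cylinders, large–small–large — a spool. Two 20 mm flanges and a 229 mm core give 20 + 229 + 20 = 269 mm.


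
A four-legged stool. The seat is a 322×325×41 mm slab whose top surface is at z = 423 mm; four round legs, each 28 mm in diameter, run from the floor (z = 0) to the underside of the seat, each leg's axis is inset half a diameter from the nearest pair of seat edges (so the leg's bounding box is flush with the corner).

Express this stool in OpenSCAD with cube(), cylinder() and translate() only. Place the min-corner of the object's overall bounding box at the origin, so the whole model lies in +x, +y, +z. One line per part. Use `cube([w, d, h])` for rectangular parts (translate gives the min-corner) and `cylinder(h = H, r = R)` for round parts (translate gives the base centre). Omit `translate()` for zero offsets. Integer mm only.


translate([0, 0, 382]) cube([322, 325, 41]);
translate([14, 14, 0]) cylinder(h = 382, r = 14);
translate([308, 14, 0]) cylinder(h = 382, r = 14);
translate([14, 311, 0]) cylinder(h = 382, r = 14);
translate([308, 311, 0]) cylinder(h = 382, r = 14);


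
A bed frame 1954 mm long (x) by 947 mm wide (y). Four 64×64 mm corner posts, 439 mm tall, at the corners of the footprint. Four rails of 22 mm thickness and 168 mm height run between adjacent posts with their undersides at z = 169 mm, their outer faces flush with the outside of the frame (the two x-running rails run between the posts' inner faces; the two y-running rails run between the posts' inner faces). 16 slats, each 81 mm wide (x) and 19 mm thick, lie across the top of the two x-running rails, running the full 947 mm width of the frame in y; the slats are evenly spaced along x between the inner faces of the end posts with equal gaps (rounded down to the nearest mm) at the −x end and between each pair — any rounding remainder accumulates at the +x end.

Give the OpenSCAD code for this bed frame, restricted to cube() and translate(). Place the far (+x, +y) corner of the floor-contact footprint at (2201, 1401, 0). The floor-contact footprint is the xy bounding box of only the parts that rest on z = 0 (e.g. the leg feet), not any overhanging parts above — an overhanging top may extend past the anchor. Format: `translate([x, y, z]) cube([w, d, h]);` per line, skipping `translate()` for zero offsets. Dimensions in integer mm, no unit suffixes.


translate([247, 454, 0]) cube([64, 64, 439]);
translate([247, 1337, 0]) cube([64, 64, 439]);
translate([2137, 454, 0]) cube([64, 64, 439]);
translate([2137, 1337, 0]) cube([64, 64, 439]);
translate([311, 454, 169]) cube([1826, 22, 168]);
translate([311, 1379, 169]) cube([1826, 22, 168]);
translate([247, 518, 169]) cube([22, 819, 168]);
translate([2179, 518, 169]) cube([22, 819, 168]);
translate([342, 454, 337]) cube([81, 947, 19]);
translate([454, 454, 337]) cube([81, 947, 19]);
translate([566, 454, 337]) cube([81, 947, 19]);
translate([678, 454, 337]) cube([81, 947, 19]);
translate([790, 454, 337]) cube([81, 947, 19]);
translate([902, 454, 337]) cube([81, 947, 19]);
translate([1014, 454, 337]) cube([81, 947, 19]);
translate([1126, 454, 337]) cube([81, 947, 19]);
translate([1238, 454, 337]) cube([81, 947, 19]);
translate([1350, 454, 337]) cube([81, 947, 19]);
translate([1462, 454, 337]) cube([81, 947, 19]);
translate([1574, 454, 337]) cube([81, 947, 19]);
translate([1686, 454, 337]) cube([81, 947, 19]);
translate([1798, 454, 337]) cube([81, 947, 19]);
translate([1910, 454, 337]) cube([81, 947, 19]);
translate([2022, 454, 337]) cube([81, 947, 19]);


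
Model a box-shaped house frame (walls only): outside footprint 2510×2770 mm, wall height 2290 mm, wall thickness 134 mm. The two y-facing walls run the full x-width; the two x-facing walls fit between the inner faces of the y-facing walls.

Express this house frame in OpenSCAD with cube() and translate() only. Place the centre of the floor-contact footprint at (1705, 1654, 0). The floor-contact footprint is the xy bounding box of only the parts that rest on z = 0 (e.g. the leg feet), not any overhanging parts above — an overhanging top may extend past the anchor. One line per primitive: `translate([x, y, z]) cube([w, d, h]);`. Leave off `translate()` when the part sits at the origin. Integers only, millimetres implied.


translate([450, 269, 0]) cube([2510, 134, 2290]);
translate([450, 2905, 0]) cube([2510, 134, 2290]);
translate([450, 403, 0]) cube([134, 2502, 2290]);
translate([2826, 403, 0]) cube([134, 2502, 2290]);


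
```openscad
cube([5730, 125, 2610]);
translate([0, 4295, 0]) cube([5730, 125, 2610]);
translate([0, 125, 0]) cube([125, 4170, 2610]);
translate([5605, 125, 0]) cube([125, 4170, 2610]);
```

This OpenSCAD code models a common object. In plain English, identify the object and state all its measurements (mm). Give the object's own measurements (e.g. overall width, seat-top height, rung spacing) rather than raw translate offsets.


The wall frame of a small rectangular building: four walls, each 2610 mm tall and 125 mm thick, enclosing a footprint 5730 mm (x) by 4420 mm (y) outside-to-outside, with no floor or roof. The front and back walls (the −y and +y sides) span the full width; the two side walls fit between them.


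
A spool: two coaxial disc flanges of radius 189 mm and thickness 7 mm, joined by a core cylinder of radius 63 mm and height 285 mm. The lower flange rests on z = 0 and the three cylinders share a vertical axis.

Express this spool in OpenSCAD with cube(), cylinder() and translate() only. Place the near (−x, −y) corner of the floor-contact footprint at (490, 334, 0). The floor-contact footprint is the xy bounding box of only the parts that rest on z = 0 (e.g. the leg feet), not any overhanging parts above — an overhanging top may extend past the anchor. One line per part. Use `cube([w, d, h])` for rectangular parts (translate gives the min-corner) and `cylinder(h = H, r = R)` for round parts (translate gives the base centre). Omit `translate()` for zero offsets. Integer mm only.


translate([679, 523, 0]) cylinder(h = 7, r = 189);
translate([679, 523, 7]) cylinder(h = 285, r = 63);
translate([679, 523, 292]) cylinder(h = 7, r = 189);


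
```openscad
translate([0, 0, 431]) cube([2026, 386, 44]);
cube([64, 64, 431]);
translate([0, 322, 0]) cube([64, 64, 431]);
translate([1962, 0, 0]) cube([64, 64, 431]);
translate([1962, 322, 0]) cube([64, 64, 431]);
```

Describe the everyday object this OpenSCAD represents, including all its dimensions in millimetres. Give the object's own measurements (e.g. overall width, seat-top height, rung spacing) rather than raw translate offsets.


A bench: a 2026×386 mm seat slab, 44 mm thick, top at z = 475 mm, on four 64×64 mm square legs flush with the seat corners and standing on z = 0.


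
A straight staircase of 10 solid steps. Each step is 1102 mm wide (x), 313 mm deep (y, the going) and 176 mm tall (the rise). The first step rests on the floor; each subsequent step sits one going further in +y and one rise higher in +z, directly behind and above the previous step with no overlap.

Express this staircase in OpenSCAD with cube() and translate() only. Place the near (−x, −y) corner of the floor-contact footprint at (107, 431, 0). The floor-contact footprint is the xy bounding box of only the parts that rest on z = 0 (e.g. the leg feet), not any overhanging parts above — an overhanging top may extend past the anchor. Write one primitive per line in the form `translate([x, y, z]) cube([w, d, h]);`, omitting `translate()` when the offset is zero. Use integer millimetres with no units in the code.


translate([107, 431, 0]) cube([1102, 313, 176]);
translate([107, 744, 176]) cube([1102, 313, 176]);
translate([107, 1057, 352]) cube([1102, 313, 176]);
translate([107, 1370, 528]) cube([1102, 313, 176]);
translate([107, 1683, 704]) cube([1102, 313, 176]);
translate([107, 1996, 880]) cube([1102, 313, 176]);
translate([107, 2309, 1056]) cube([1102, 313, 176]);
translate([107, 2622, 1232]) cube([1102, 313, 176]);
translate([107, 2935, 1408]) cube([1102, 313, 176]);
translate([107, 3248, 1584]) cube([1102, 313, 176]);


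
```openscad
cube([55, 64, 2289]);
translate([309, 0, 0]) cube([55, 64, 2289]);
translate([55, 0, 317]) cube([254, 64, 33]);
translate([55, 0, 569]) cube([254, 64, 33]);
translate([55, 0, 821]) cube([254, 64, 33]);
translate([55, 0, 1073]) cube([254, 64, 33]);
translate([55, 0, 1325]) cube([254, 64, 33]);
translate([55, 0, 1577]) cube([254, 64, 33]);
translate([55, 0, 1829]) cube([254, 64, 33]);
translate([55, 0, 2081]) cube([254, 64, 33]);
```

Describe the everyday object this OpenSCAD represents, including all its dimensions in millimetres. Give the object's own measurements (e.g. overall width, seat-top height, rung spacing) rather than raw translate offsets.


A straight ladder. Two 55×64 mm vertical rails, 2289 mm tall, stand 364 mm apart (outside-to-outside) with their front faces coplanar on the −y side. 8 rungs, each 64 mm deep and 33 mm tall, span between the inner faces of the rails, front faces flush with the rails. The lowest rung's underside is at z = 317 mm and rungs are spaced 252 mm apart (underside to underside).


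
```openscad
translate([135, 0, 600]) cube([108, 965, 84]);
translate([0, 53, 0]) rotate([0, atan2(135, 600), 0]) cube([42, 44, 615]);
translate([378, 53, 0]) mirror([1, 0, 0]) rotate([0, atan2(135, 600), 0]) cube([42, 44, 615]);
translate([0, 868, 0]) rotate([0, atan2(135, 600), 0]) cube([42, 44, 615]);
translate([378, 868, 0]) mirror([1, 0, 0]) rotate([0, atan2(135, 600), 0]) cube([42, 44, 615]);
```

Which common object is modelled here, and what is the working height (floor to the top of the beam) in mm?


A sawhorse. The overall height is 684 mm.

A beam across two mirrored pairs of raked legs — a sawhorse. The beam's underside is at z = 600 (matching the legs' vertical rise in atan2(135, 600)) and the beam is 84 mm tall, so its top is at 600 + 84 = 684 mm. The raked legs top out at the beam's underside, so that is the highest point.


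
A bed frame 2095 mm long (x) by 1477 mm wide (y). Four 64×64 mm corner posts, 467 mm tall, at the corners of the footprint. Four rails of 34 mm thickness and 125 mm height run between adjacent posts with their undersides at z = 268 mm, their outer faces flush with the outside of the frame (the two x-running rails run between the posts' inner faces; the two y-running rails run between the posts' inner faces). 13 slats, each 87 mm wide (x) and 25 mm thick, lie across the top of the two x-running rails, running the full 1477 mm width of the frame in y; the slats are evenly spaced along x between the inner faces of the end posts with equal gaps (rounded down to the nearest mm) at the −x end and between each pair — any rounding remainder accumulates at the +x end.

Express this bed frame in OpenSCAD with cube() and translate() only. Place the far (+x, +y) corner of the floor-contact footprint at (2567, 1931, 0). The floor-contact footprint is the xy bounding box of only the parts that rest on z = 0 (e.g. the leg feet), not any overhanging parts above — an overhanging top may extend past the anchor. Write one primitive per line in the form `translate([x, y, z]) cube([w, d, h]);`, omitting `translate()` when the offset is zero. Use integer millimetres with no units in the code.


translate([472, 454, 0]) cube([64, 64, 467]);
translate([472, 1867, 0]) cube([64, 64, 467]);
translate([2503, 454, 0]) cube([64, 64, 467]);
translate([2503, 1867, 0]) cube([64, 64, 467]);
translate([536, 454, 268]) cube([1967, 34, 125]);
translate([536, 1897, 268]) cube([1967, 34, 125]);
translate([472, 518, 268]) cube([34, 1349, 125]);
translate([2533, 518, 268]) cube([34, 1349, 125]);
translate([595, 454, 393]) cube([87, 1477, 25]);
translate([741, 454, 393]) cube([87, 1477, 25]);
translate([887, 454, 393]) cube([87, 1477, 25]);
translate([1033, 454, 393]) cube([87, 1477, 25]);
translate([1179, 454, 393]) cube([87, 1477, 25]);
translate([1325, 454, 393]) cube([87, 1477, 25]);
translate([1471, 454, 393]) cube([87, 1477, 25]);
translate([1617, 454, 393]) cube([87, 1477, 25]);
translate([1763, 454, 393]) cube([87, 1477, 25]);
translate([1909, 454, 393]) cube([87, 1477, 25]);
translate([2055, 454, 393]) cube([87, 1477, 25]);
translate([2201, 454, 393]) cube([87, 1477, 25]);
translate([2347, 454, 393]) cube([87, 1477, 25]);


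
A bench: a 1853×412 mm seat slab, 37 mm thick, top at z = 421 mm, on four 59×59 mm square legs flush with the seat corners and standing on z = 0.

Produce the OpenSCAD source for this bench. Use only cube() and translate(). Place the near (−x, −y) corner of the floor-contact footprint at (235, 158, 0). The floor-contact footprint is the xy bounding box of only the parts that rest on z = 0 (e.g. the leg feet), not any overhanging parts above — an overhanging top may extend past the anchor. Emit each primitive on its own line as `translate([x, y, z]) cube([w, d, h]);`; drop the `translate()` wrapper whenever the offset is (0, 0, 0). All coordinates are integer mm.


// leg_h = 421 − 37 = 384
translate([235, 158, 384]) cube([1853, 412, 37]);
translate([235, 158, 0]) cube([59, 59, 384]);
translate([235, 511, 0]) cube([59, 59, 384]);
translate([2029, 158, 0]) cube([59, 59, 384]);
translate([2029, 511, 0]) cube([59, 59, 384]);


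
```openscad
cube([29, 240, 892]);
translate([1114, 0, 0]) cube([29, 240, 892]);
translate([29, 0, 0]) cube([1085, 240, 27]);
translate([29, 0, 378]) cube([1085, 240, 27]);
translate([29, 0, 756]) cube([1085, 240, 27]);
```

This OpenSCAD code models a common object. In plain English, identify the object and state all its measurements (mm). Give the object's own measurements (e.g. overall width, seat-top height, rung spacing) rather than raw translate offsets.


An open bookshelf. Two side panels, each 29 mm thick, 240 mm deep and 892 mm tall, stand 1143 mm apart (outside-to-outside). Between them sit 3 shelves, each 27 mm thick and 240 mm deep, spanning the full gap between the sides. The bottom shelf rests on the floor (its underside at z = 0) and the clear gap between one shelf's top and the next shelf's underside is 351 mm.


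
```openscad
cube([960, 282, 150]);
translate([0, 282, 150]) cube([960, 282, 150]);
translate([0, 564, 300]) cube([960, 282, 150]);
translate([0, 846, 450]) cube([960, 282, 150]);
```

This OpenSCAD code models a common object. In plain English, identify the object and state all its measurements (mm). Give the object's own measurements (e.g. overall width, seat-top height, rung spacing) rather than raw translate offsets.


A straight staircase of 4 solid steps. Each step is 960 mm wide (x), 282 mm deep (y, the going) and 150 mm tall (the rise). The first step rests on the floor; each subsequent step sits one going further in +y and one rise higher in +z, directly behind and above the previous step with no overlap.


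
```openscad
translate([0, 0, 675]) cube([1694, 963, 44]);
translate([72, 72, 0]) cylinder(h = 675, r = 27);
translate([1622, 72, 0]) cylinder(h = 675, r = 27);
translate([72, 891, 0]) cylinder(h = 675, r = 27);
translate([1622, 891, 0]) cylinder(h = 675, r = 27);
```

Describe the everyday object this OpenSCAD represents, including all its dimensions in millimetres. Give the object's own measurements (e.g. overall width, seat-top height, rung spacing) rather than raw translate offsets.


A table: top 1694 mm (x) × 963 mm (y), 44 mm thick, upper face at z = 719 mm, on four round legs of 54 mm diameter, each leg's bounding box inset 45 mm from the nearest pair of top edges from z = 0 to the bottom of the top.


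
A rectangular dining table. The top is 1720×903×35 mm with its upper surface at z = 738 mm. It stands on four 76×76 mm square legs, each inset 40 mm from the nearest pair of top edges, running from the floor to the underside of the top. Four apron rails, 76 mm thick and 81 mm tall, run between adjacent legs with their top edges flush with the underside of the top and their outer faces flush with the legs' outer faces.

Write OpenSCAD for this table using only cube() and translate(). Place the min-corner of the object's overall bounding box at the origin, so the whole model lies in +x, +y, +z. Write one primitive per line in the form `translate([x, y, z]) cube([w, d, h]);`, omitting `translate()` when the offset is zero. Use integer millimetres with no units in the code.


translate([0, 0, 703]) cube([1720, 903, 35]);
translate([40, 40, 0]) cube([76, 76, 703]);
translate([1604, 40, 0]) cube([76, 76, 703]);
translate([40, 787, 0]) cube([76, 76, 703]);
translate([1604, 787, 0]) cube([76, 76, 703]);
translate([116, 40, 622]) cube([1488, 76, 81]);
translate([116, 787, 622]) cube([1488, 76, 81]);
translate([40, 116, 622]) cube([76, 671, 81]);
translate([1604, 116, 622]) cube([76, 671, 81]);


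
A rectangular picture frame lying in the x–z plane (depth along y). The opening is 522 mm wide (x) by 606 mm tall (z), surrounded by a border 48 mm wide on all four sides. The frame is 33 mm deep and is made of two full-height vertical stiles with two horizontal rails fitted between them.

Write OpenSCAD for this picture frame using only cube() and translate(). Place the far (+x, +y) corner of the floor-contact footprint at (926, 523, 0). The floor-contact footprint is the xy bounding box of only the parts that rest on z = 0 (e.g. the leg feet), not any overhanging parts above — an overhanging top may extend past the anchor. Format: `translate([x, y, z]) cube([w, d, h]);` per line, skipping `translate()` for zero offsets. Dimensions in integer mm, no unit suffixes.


translate([308, 490, 0]) cube([48, 33, 702]);
translate([878, 490, 0]) cube([48, 33, 702]);
translate([356, 490, 0]) cube([522, 33, 48]);
translate([356, 490, 654]) cube([522, 33, 48]);


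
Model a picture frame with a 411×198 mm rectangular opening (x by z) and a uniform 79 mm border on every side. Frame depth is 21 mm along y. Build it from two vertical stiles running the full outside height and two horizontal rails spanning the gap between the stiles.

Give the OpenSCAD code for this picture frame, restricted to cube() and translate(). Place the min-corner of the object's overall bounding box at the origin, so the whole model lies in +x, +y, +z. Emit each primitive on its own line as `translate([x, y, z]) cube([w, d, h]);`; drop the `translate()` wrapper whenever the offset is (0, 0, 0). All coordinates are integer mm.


cube([79, 21, 356]);
translate([490, 0, 0]) cube([79, 21, 356]);
translate([79, 0, 0]) cube([411, 21, 79]);
translate([79, 0, 277]) cube([411, 21, 79]);


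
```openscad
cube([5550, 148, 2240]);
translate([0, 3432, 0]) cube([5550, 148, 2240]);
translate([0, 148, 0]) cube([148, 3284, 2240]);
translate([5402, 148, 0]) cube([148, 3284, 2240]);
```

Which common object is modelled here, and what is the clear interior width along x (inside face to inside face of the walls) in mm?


A house (or room) frame. The interior width is 5254 mm.

Four 2240 mm walls enclosing a rectangle with no floor or roof — a room or house frame. Outside width is 5550 mm and wall thickness is 148 mm, so the interior width is 5550 − 2 × 148 = 5254 mm.


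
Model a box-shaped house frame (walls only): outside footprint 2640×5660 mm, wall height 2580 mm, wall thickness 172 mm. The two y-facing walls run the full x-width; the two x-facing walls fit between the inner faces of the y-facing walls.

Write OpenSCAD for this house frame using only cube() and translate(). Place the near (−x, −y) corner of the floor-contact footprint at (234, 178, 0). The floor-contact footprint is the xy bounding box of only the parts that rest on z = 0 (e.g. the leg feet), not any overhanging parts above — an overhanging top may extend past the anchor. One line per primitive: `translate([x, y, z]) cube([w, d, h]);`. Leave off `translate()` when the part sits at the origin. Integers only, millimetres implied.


translate([234, 178, 0]) cube([2640, 172, 2580]);
translate([234, 5666, 0]) cube([2640, 172, 2580]);
translate([234, 350, 0]) cube([172, 5316, 2580]);
translate([2702, 350, 0]) cube([172, 5316, 2580]);


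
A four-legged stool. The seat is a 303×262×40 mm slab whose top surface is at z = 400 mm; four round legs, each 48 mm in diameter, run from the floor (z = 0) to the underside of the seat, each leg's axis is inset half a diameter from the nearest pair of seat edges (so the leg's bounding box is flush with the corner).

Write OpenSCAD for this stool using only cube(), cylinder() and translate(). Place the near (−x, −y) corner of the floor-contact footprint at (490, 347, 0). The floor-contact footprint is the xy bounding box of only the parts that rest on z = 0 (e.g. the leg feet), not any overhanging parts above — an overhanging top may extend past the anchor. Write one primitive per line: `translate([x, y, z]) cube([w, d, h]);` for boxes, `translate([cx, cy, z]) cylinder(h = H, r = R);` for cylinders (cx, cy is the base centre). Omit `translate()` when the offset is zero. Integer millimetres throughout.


translate([490, 347, 360]) cube([303, 262, 40]);
translate([514, 371, 0]) cylinder(h = 360, r = 24);
translate([769, 371, 0]) cylinder(h = 360, r = 24);
translate([514, 585, 0]) cylinder(h = 360, r = 24);
translate([769, 585, 0]) cylinder(h = 360, r = 24);


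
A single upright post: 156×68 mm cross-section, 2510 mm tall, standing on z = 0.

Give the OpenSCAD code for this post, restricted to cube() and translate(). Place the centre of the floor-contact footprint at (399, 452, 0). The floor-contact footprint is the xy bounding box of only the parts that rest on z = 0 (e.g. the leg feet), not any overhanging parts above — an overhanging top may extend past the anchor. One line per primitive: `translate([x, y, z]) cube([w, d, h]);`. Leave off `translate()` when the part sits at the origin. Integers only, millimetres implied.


translate([321, 418, 0]) cube([156, 68, 2510]);


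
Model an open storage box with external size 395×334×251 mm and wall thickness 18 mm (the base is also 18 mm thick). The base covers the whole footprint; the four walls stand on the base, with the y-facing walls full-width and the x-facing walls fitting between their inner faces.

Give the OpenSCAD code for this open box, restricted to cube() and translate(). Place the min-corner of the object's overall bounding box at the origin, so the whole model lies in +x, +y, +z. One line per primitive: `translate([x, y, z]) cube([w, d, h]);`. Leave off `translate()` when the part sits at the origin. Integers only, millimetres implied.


cube([395, 334, 18]);
translate([0, 0, 18]) cube([395, 18, 233]);
translate([0, 316, 18]) cube([395, 18, 233]);
translate([0, 18, 18]) cube([18, 298, 233]);
translate([377, 18, 18]) cube([18, 298, 233]);


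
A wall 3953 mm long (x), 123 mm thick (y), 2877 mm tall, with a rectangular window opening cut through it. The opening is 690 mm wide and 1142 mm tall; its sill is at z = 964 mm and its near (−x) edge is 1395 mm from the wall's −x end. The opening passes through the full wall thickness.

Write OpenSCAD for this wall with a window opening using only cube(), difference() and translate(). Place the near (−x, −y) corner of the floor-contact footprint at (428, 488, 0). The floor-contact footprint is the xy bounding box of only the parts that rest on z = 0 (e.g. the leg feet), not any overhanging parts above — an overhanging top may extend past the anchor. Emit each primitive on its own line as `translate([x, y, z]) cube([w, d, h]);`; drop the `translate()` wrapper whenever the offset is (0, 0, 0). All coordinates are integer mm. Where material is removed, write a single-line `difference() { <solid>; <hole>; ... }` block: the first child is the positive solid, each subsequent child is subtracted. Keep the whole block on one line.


difference() { translate([428, 488, 0]) cube([3953, 123, 2877]); translate([1823, 488, 964]) cube([690, 123, 1142]); }


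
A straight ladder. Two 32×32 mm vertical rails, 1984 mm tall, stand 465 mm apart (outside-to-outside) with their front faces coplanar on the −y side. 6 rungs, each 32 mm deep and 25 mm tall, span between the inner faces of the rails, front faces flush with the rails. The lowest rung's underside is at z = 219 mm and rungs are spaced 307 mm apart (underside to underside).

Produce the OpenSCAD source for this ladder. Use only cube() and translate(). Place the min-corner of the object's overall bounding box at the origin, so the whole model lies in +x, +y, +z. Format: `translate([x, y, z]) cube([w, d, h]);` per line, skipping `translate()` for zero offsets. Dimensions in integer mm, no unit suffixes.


cube([32, 32, 1984]);
translate([433, 0, 0]) cube([32, 32, 1984]);
translate([32, 0, 219]) cube([401, 32, 25]);
translate([32, 0, 526]) cube([401, 32, 25]);
translate([32, 0, 833]) cube([401, 32, 25]);
translate([32, 0, 1140]) cube([401, 32, 25]);
translate([32, 0, 1447]) cube([401, 32, 25]);
translate([32, 0, 1754]) cube([401, 32, 25]);


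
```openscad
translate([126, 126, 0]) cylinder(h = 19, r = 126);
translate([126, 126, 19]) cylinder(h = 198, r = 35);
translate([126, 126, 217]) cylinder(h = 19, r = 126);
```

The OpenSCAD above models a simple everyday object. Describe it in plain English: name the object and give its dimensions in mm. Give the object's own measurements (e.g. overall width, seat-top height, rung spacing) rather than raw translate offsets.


A spool: two coaxial disc flanges of radius 126 mm and thickness 19 mm, joined by a core cylinder of radius 35 mm and height 198 mm. The lower flange rests on z = 0 and the three cylinders share a vertical axis.


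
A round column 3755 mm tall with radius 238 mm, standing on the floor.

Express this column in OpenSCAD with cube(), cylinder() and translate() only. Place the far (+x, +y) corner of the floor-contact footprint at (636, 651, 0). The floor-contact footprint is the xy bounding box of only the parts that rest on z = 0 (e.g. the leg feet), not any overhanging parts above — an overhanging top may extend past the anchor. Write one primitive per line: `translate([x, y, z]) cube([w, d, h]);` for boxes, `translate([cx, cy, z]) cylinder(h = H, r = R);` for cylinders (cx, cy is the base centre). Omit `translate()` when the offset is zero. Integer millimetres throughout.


translate([398, 413, 0]) cylinder(h = 3755, r = 238);


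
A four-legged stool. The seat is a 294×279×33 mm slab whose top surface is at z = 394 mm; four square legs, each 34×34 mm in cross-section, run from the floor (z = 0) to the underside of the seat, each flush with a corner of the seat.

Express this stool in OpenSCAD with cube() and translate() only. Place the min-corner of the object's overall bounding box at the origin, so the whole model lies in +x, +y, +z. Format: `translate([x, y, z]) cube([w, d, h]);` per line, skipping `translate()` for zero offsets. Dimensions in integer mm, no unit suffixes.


translate([0, 0, 361]) cube([294, 279, 33]);
cube([34, 34, 361]);
translate([260, 0, 0]) cube([34, 34, 361]);
translate([0, 245, 0]) cube([34, 34, 361]);
translate([260, 245, 0]) cube([34, 34, 361]);


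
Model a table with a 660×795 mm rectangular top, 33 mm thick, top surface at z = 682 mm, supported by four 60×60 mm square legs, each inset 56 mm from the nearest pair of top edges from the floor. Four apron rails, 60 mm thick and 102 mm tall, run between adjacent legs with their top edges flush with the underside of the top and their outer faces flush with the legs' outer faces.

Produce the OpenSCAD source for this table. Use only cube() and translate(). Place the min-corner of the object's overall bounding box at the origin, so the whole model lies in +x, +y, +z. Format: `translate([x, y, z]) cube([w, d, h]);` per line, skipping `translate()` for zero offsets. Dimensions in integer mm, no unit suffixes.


translate([0, 0, 649]) cube([660, 795, 33]);
translate([56, 56, 0]) cube([60, 60, 649]);
translate([544, 56, 0]) cube([60, 60, 649]);
translate([56, 679, 0]) cube([60, 60, 649]);
translate([544, 679, 0]) cube([60, 60, 649]);
translate([116, 56, 547]) cube([428, 60, 102]);
translate([116, 679, 547]) cube([428, 60, 102]);
translate([56, 116, 547]) cube([60, 563, 102]);
translate([544, 116, 547]) cube([60, 563, 102]);


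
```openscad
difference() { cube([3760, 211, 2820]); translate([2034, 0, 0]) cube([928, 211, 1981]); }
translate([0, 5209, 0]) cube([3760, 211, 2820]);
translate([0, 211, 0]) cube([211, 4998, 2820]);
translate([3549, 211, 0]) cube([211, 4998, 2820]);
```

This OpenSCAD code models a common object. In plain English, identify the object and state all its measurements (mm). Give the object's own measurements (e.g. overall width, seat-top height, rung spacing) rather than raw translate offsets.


A single room: four walls, each 2820 mm tall and 211 mm thick, enclosing an outside footprint 3760×5420 mm (x × y), no floor or roof. The front and back walls (−y and +y sides) run the full x-width; the side walls fit between their inner faces. A door opening 928 mm wide and 1981 mm tall is cut through the front wall from the floor up, its −x edge 2034 mm from the wall's −x end.


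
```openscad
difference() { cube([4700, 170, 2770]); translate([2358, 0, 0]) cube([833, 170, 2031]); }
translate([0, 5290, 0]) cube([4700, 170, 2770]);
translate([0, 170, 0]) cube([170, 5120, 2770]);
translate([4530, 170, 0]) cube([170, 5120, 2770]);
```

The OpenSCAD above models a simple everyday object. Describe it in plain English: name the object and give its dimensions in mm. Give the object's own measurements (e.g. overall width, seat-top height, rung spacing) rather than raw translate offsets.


A single room: four walls, each 2770 mm tall and 170 mm thick, enclosing an outside footprint 4700×5460 mm (x × y), no floor or roof. The front and back walls (−y and +y sides) run the full x-width; the side walls fit between their inner faces. A door opening 833 mm wide and 2031 mm tall is cut through the front wall from the floor up, its −x edge 2358 mm from the wall's −x end.


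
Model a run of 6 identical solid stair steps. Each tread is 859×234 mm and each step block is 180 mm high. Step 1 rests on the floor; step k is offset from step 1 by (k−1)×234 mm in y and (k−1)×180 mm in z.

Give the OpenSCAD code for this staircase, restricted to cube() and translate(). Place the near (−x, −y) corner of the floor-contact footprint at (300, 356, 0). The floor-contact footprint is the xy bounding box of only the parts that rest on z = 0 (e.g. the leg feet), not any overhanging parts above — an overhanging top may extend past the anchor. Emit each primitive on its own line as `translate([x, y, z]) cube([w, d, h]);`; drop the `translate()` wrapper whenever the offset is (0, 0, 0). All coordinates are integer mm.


translate([300, 356, 0]) cube([859, 234, 180]);
translate([300, 590, 180]) cube([859, 234, 180]);
translate([300, 824, 360]) cube([859, 234, 180]);
translate([300, 1058, 540]) cube([859, 234, 180]);
translate([300, 1292, 720]) cube([859, 234, 180]);
translate([300, 1526, 900]) cube([859, 234, 180]);


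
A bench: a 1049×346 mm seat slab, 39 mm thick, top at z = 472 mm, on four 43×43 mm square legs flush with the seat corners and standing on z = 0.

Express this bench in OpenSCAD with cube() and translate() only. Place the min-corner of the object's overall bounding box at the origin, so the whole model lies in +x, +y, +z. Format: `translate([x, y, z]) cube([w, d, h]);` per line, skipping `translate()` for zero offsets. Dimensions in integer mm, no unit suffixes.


translate([0, 0, 433]) cube([1049, 346, 39]);
cube([43, 43, 433]);
translate([0, 303, 0]) cube([43, 43, 433]);
translate([1006, 0, 0]) cube([43, 43, 433]);
translate([1006, 303, 0]) cube([43, 43, 433]);


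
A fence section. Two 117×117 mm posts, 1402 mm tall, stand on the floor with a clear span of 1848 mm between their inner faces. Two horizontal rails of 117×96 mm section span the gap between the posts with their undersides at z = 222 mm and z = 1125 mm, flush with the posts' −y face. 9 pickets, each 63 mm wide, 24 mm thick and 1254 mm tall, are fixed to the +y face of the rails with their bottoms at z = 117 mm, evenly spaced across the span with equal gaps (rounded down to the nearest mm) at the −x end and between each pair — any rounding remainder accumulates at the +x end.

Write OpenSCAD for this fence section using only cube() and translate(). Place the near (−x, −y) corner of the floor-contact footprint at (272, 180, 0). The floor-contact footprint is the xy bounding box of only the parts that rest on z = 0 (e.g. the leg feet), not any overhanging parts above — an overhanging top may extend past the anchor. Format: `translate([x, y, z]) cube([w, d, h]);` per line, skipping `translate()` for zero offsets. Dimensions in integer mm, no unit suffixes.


translate([272, 180, 0]) cube([117, 117, 1402]);
translate([2237, 180, 0]) cube([117, 117, 1402]);
translate([389, 180, 222]) cube([1848, 117, 96]);
translate([389, 180, 1125]) cube([1848, 117, 96]);
translate([517, 297, 117]) cube([63, 24, 1254]);
translate([708, 297, 117]) cube([63, 24, 1254]);
translate([899, 297, 117]) cube([63, 24, 1254]);
translate([1090, 297, 117]) cube([63, 24, 1254]);
translate([1281, 297, 117]) cube([63, 24, 1254]);
translate([1472, 297, 117]) cube([63, 24, 1254]);
translate([1663, 297, 117]) cube([63, 24, 1254]);
translate([1854, 297, 117]) cube([63, 24, 1254]);
translate([2045, 297, 117]) cube([63, 24, 1254]);


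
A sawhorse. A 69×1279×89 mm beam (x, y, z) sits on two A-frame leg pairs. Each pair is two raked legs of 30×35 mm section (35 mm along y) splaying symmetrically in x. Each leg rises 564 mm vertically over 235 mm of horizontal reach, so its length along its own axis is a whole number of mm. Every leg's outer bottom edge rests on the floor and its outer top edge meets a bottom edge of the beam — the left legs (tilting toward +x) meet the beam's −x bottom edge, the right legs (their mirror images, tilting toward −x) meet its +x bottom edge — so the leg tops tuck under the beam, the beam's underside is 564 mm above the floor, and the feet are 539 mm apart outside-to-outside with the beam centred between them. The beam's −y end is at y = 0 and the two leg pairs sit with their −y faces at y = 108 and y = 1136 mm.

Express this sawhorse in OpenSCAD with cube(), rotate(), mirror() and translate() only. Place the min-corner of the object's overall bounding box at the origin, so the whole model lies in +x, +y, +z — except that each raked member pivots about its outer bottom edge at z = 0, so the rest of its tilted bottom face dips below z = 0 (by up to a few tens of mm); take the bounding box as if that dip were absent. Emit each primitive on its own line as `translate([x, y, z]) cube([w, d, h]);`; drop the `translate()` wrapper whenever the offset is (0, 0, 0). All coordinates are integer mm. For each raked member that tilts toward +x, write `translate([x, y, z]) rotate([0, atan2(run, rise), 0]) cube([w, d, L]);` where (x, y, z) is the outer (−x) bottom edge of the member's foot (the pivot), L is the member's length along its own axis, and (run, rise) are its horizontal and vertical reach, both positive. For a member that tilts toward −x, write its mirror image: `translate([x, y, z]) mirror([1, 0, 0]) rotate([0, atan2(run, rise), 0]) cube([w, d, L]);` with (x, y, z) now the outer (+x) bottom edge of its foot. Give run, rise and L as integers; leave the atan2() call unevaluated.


translate([235, 0, 564]) cube([69, 1279, 89]);
translate([0, 108, 0]) rotate([0, atan2(235, 564), 0]) cube([30, 35, 611]);
translate([539, 108, 0]) mirror([1, 0, 0]) rotate([0, atan2(235, 564), 0]) cube([30, 35, 611]);
translate([0, 1136, 0]) rotate([0, atan2(235, 564), 0]) cube([30, 35, 611]);
translate([539, 1136, 0]) mirror([1, 0, 0]) rotate([0, atan2(235, 564), 0]) cube([30, 35, 611]);


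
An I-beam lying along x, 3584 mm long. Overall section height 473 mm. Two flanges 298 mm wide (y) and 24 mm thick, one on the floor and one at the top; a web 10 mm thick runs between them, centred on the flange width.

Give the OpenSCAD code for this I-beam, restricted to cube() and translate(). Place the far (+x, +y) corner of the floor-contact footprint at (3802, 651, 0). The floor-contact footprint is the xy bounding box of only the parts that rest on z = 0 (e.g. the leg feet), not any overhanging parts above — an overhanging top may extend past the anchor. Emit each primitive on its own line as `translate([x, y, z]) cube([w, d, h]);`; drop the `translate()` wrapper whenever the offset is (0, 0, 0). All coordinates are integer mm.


translate([218, 353, 0]) cube([3584, 298, 24]);
translate([218, 497, 24]) cube([3584, 10, 425]);
translate([218, 353, 449]) cube([3584, 298, 24]);
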